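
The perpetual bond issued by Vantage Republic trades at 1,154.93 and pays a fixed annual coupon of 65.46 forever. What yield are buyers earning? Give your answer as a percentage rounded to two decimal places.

5.67%

P = C/r ⇒ r = C/P = 65.46/1,154.93 = 0.056679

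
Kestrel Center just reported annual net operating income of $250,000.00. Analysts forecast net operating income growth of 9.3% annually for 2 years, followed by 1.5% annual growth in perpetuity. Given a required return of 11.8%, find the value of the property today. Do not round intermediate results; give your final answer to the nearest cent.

$2837999.55

D_1 = 273250.00000
D_2 = 298662.25000
Terminal value at year 2: TV = D_2×(1+g_2)/(r−g_2) = 303142.18375/0.103 = 2943127.99757
P_0 = D_1/(1+r)^1 + D_2/(1+r)^2 + TV/(1+r)^2
    = 244409.66011 + 238944.32782 + 2354645.56051 = 2837999.54843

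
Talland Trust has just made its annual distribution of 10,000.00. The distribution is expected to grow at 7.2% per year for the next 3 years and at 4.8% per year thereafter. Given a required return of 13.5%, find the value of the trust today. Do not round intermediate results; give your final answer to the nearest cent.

D_1 = 10720.00000
D_2 = 11491.84000
D_3 = 12319.25248
Terminal value at year 3: TV = D_3×(1+g_2)/(r−g_2) = 12910.57660/0.087 = 148397.43217
P_0 = D_1/(1+r)^1 + D_2/(1+r)^2 + D_3/(1+r)^3 + TV/(1+r)^3
    = 9444.93392 + 8920.67768 + 8425.52112 + 101493.63370 = 128284.76642

128284.77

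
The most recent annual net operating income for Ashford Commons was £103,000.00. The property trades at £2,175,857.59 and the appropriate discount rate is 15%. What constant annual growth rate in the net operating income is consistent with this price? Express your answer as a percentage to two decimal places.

P = D₀(1+g)/(r−g) ⇒ P(r−g) = D₀(1+g) ⇒ g(P+D₀) = P·r − D₀
g = (P·r − D₀)/(P + D₀) = (£2,175,857.59×0.15 − £103,000.00) / (£2,175,857.59 + £103,000.00) = 0.098022

9.80%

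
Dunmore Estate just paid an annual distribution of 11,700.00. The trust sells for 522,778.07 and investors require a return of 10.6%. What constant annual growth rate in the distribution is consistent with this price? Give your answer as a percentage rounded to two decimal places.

8.18%

P = D₀(1+g)/(r−g) ⇒ P(r−g) = D₀(1+g) ⇒ g(P+D₀) = P·r − D₀
g = (P·r − D₀)/(P + D₀) = (522,778.07×0.106 − 11,700.00) / (522,778.07 + 11,700.00) = 0.081789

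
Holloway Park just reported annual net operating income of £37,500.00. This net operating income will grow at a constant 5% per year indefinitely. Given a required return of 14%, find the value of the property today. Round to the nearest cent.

D₁ = D₀ × (1 + g) = £37,500.00 × 1.05 = £39,375.0000
Growing perpetuity: P = D₁ / (r − g) = £39,375.0000 / (0.14 − 0.05) = £437,500.00

£437500.00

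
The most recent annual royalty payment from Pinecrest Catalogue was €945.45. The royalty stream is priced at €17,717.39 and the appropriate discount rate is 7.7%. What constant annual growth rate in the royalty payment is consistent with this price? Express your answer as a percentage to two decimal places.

P = D₀(1+g)/(r−g) ⇒ P(r−g) = D₀(1+g) ⇒ g(P+D₀) = P·r − D₀
g = (P·r − D₀)/(P + D₀) = (€17,717.39×0.077 − €945.45) / (€17,717.39 + €945.45) = 0.022440

2.24%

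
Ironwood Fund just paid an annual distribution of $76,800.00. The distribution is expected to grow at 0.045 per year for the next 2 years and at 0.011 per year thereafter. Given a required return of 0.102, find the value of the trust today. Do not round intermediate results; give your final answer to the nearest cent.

$909144.37

D_1 = 80256.00000
D_2 = 83867.52000
Terminal value at year 2: TV = D_2×(1+g_2)/(r−g_2) = 84790.06272/0.091 = 931758.93099
P_0 = D_1/(1+r)^1 + D_2/(1+r)^2 + TV/(1+r)^2
    = 72827.58621 + 69060.64209 + 767256.14457 = 909144.37287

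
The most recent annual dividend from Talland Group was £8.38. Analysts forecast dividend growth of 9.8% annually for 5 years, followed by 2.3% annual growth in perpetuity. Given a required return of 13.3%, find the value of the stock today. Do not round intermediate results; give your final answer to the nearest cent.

£104.79

D_1 = 9.20124
D_2 = 10.10296
D_3 = 11.09305
D_4 = 12.18017
D_5 = 13.37383
Terminal value at year 5: TV = D_5×(1+g_2)/(r−g_2) = 13.68143/0.11 = 124.37660
P_0 = D_1/(1+r)^1 + D_2/(1+r)^2 + D_3/(1+r)^3 + D_4/(1+r)^4 + D_5/(1+r)^5 + TV/(1+r)^5
    = 8.12113 + 7.87026 + 7.62713 + 7.39152 + 7.16319 + 66.61762 = 104.79084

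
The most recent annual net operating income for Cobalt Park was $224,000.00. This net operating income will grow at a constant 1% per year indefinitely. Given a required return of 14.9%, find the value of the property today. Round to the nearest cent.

D₁ = D₀ × (1 + g) = $224,000.00 × 1.01 = $226,240.0000
Growing perpetuity: P = D₁ / (r − g) = $226,240.0000 / (0.149 − 0.01) = $1,627,625.90

$1627625.90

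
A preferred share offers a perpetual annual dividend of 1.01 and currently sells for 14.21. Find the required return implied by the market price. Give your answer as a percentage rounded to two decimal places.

7.11%

P = C/r ⇒ r = C/P = 1.01/14.21 = 0.071077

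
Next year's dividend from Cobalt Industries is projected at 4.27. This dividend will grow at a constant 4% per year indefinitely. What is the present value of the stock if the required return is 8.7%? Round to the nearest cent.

90.85

Growing perpetuity: P = D₁ / (r − g) = 4.2700 / (0.087 − 0.04) = 90.85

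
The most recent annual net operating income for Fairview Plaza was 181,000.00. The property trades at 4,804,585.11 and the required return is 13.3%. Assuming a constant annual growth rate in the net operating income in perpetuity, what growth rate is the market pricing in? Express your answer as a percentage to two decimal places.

P = D₀(1+g)/(r−g) ⇒ P(r−g) = D₀(1+g) ⇒ g(P+D₀) = P·r − D₀
g = (P·r − D₀)/(P + D₀) = (4,804,585.11×0.133 − 181,000.00) / (4,804,585.11 + 181,000.00) = 0.091867

9.19%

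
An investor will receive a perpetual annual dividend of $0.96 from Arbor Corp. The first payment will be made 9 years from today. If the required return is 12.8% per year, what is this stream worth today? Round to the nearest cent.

$2.86

Value at end of year 8: C / r = $0.96 / 0.128 = $7.5000
Discount to today: PV = $7.5000 / (1 + 0.128)^8 = $7.5000 / 2.621035 = $2.86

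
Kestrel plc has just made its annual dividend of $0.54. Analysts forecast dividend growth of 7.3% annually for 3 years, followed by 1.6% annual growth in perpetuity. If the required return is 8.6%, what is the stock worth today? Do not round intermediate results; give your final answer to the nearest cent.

D_1 = 0.57942
D_2 = 0.62172
D_3 = 0.66710
Terminal value at year 3: TV = D_3×(1+g_2)/(r−g_2) = 0.67778/0.07 = 9.68252
P_0 = D_1/(1+r)^1 + D_2/(1+r)^2 + D_3/(1+r)^3 + TV/(1+r)^3
    = 0.53354 + 0.52715 + 0.52084 + 7.55961 = 9.14113

$9.14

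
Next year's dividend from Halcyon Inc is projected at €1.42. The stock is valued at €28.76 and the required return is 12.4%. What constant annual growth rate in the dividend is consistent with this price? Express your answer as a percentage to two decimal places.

7.46%

P = D₁/(r−g) ⇒ g = r − D₁/P = 0.124 − €1.42/€28.76 = 0.074626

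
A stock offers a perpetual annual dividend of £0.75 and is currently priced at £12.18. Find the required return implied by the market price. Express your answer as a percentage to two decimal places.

P = C/r ⇒ r = C/P = £0.75/£12.18 = 0.061576

6.16%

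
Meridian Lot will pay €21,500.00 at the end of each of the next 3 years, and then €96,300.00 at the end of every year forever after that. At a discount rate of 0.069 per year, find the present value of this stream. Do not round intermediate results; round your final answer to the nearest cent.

€1198994.14

PV of 3-year annuity: €21,500.00 × [1 − (1+0.069)^−3] / 0.069 = 56526.04039
Perpetuity value at year 3: €96,300.00 / 0.069 = 1395652.17391
PV of perpetuity: 1395652.17391 / (1+0.069)^3 = 1142468.09532
Total PV = 56526.04039 + 1142468.09532 = 1198994.13572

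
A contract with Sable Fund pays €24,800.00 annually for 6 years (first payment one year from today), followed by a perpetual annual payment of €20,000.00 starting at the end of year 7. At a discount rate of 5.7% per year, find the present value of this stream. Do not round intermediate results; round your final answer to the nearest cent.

PV of 6-year annuity: €24,800.00 × [1 − (1+0.057)^−6] / 0.057 = 123107.61329
Perpetuity value at year 6: €20,000.00 / 0.057 = 350877.19298
PV of perpetuity: 350877.19298 / (1+0.057)^6 = 251596.85969
Total PV = 123107.61329 + 251596.85969 = 374704.47297

€374704.47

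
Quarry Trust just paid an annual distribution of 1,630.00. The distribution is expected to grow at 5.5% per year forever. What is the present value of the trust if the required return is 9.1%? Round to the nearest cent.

47768.06

D₁ = D₀ × (1 + g) = 1,630.00 × 1.055 = 1,719.6500
Growing perpetuity: P = D₁ / (r − g) = 1,719.6500 / (0.091 − 0.055) = 47,768.06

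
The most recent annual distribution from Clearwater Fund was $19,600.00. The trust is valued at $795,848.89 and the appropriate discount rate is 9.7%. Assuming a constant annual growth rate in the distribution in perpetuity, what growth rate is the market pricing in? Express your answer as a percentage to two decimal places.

P = D₀(1+g)/(r−g) ⇒ P(r−g) = D₀(1+g) ⇒ g(P+D₀) = P·r − D₀
g = (P·r − D₀)/(P + D₀) = ($795,848.89×0.097 − $19,600.00) / ($795,848.89 + $19,600.00) = 0.070633

7.06%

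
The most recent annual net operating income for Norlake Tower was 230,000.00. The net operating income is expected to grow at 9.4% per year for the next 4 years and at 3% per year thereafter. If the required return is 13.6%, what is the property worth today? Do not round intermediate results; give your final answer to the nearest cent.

2760324.42

D_1 = 251620.00000
D_2 = 275272.28000
D_3 = 301147.87432
D_4 = 329455.77451
Terminal value at year 4: TV = D_4×(1+g_2)/(r−g_2) = 339339.44774/0.106 = 3201315.54473
P_0 = D_1/(1+r)^1 + D_2/(1+r)^2 + D_3/(1+r)^3 + D_4/(1+r)^4 + TV/(1+r)^4
    = 221496.47887 + 213307.34849 + 205420.98526 + 197826.19531 + 1922273.40724 = 2760324.41517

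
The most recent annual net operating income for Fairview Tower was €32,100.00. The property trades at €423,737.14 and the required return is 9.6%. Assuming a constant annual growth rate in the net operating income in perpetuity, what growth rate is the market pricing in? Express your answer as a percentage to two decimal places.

1.88%

P = D₀(1+g)/(r−g) ⇒ P(r−g) = D₀(1+g) ⇒ g(P+D₀) = P·r − D₀
g = (P·r − D₀)/(P + D₀) = (€423,737.14×0.096 − €32,100.00) / (€423,737.14 + €32,100.00) = 0.018820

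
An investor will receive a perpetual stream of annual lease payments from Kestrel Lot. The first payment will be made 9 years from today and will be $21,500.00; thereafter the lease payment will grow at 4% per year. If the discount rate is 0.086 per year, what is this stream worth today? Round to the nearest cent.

$241569.46

Value at end of year 8: C₁ / (r − g) = $21,500.00 / (0.086 − 0.04) = $467,391.3043
Discount to today: PV = $467,391.3043 / (1 + 0.086)^8 = $467,391.3043 / 1.934811 = $241,569.46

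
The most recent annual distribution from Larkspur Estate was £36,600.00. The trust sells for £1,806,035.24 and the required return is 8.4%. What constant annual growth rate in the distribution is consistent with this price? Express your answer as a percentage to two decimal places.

6.25%

P = D₀(1+g)/(r−g) ⇒ P(r−g) = D₀(1+g) ⇒ g(P+D₀) = P·r − D₀
g = (P·r − D₀)/(P + D₀) = (£1,806,035.24×0.084 − £36,600.00) / (£1,806,035.24 + £36,600.00) = 0.062469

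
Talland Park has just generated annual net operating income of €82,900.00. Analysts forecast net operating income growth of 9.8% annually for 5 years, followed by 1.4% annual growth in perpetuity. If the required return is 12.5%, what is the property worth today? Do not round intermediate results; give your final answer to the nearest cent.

D_1 = 91024.20000
D_2 = 99944.57160
D_3 = 109739.13962
D_4 = 120493.57530
D_5 = 132301.94568
Terminal value at year 5: TV = D_5×(1+g_2)/(r−g_2) = 134154.17292/0.111 = 1208596.15242
P_0 = D_1/(1+r)^1 + D_2/(1+r)^2 + D_3/(1+r)^3 + D_4/(1+r)^4 + D_5/(1+r)^5 + TV/(1+r)^5
    = 80910.40000 + 78968.55040 + 77073.30519 + 75223.54587 + 73418.18077 + 670685.00266 = 1056278.98489

€1056278.98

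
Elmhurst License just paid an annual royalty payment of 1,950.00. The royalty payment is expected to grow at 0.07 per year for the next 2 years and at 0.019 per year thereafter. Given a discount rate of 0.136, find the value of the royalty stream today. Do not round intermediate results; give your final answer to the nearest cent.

D_1 = 2086.50000
D_2 = 2232.55500
Terminal value at year 2: TV = D_2×(1+g_2)/(r−g_2) = 2274.97354/0.117 = 19444.21833
P_0 = D_1/(1+r)^1 + D_2/(1+r)^2 + TV/(1+r)^2
    = 1836.70775 + 1729.99761 + 15067.24417 = 18633.94953

18633.95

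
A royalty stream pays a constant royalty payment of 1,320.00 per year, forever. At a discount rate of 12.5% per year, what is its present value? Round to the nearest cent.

10560.00

Level perpetuity: PV = C / r = 1,320.00 / 0.125 = 10,560.00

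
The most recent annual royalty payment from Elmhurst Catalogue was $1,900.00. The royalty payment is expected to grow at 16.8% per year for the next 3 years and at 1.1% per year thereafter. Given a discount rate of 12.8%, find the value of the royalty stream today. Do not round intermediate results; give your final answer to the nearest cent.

D_1 = 2219.20000
D_2 = 2592.02560
D_3 = 3027.48590
Terminal value at year 3: TV = D_3×(1+g_2)/(r−g_2) = 3060.78825/0.117 = 26160.58330
P_0 = D_1/(1+r)^1 + D_2/(1+r)^2 + D_3/(1+r)^3 + TV/(1+r)^3
    = 1967.37589 + 2037.14099 + 2109.38003 + 18227.20693 = 24341.10384

$24341.10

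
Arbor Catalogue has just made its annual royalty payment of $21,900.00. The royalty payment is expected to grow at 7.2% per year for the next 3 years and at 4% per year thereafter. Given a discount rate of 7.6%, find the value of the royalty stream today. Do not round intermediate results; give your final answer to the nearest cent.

D_1 = 23476.80000
D_2 = 25167.12960
D_3 = 26979.16293
Terminal value at year 3: TV = D_3×(1+g_2)/(r−g_2) = 28058.32945/0.036 = 779398.04023
P_0 = D_1/(1+r)^1 + D_2/(1+r)^2 + D_3/(1+r)^3 + TV/(1+r)^3
    = 21818.58736 + 21737.47737 + 21656.66890 + 625637.10168 = 690849.83532

$690849.84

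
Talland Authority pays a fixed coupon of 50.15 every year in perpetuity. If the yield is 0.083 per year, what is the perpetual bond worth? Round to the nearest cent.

604.22

Level perpetuity: PV = C / r = 50.15 / 0.083 = 604.22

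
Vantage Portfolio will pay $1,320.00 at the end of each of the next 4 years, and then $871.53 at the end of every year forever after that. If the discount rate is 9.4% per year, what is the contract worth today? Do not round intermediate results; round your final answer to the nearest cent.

PV of 4-year annuity: $1,320.00 × [1 − (1+0.094)^−4] / 0.094 = 4239.15169
Perpetuity value at year 4: $871.53 / 0.094 = 9271.59574
PV of perpetuity: 9271.59574 / (1+0.094)^4 = 6472.69584
Total PV = 4239.15169 + 6472.69584 = 10711.84753

$10711.85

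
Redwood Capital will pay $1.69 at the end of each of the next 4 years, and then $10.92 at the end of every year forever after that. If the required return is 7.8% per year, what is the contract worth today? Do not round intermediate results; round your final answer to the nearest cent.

$109.29

PV of 4-year annuity: $1.69 × [1 − (1+0.078)^−4] / 0.078 = 5.62250
Perpetuity value at year 4: $10.92 / 0.078 = 140.00000
PV of perpetuity: 140.00000 / (1+0.078)^4 = 103.66997
Total PV = 5.62250 + 103.66997 = 109.29248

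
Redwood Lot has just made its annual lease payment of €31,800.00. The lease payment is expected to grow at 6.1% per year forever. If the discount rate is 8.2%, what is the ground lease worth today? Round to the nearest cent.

D₁ = D₀ × (1 + g) = €31,800.00 × 1.061 = €33,739.8000
Growing perpetuity: P = D₁ / (r − g) = €33,739.8000 / (0.082 − 0.061) = €1,606,657.14

€1606657.14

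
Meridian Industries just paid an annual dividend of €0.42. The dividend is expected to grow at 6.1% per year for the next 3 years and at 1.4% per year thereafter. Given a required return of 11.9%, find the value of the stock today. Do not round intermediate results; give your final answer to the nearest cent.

D_1 = 0.44562
D_2 = 0.47280
D_3 = 0.50164
Terminal value at year 3: TV = D_3×(1+g_2)/(r−g_2) = 0.50867/0.105 = 4.84445
P_0 = D_1/(1+r)^1 + D_2/(1+r)^2 + D_3/(1+r)^3 + TV/(1+r)^3
    = 0.39823 + 0.37759 + 0.35802 + 3.45743 = 4.59127

€4.59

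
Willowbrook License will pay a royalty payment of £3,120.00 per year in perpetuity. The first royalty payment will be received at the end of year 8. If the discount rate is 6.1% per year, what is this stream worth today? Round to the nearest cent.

Value at end of year 7: C / r = £3,120.00 / 0.061 = £51,147.5410
Discount to today: PV = £51,147.5410 / (1 + 0.061)^7 = £51,147.5410 / 1.513588 = £33,792.25

£33792.25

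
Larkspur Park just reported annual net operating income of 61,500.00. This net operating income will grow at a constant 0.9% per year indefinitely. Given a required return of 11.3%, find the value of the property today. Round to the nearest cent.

D₁ = D₀ × (1 + g) = 61,500.00 × 1.009 = 62,053.5000
Growing perpetuity: P = D₁ / (r − g) = 62,053.5000 / (0.113 − 0.009) = 596,668.27

596668.27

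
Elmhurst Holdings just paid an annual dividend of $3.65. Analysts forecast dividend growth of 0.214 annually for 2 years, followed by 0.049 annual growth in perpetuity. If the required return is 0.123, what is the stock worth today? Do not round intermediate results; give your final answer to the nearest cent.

D_1 = 4.43110
D_2 = 5.37936
Terminal value at year 2: TV = D_2×(1+g_2)/(r−g_2) = 5.64294/0.074 = 76.25600
P_0 = D_1/(1+r)^1 + D_2/(1+r)^2 + TV/(1+r)^2
    = 3.94577 + 4.26551 + 60.46645 = 68.67773

$68.68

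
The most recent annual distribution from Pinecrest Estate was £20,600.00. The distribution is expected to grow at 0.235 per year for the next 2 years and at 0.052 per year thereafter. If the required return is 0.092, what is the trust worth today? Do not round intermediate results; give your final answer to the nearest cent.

£742611.61

D_1 = 25441.00000
D_2 = 31419.63500
Terminal value at year 2: TV = D_2×(1+g_2)/(r−g_2) = 33053.45602/0.04 = 826336.40050
P_0 = D_1/(1+r)^1 + D_2/(1+r)^2 + TV/(1+r)^2
    = 23297.61905 + 26348.49773 + 692965.49036 = 742611.60714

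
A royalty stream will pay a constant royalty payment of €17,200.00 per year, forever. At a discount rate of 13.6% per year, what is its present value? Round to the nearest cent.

Level perpetuity: PV = C / r = €17,200.00 / 0.136 = €126,470.59

€126470.59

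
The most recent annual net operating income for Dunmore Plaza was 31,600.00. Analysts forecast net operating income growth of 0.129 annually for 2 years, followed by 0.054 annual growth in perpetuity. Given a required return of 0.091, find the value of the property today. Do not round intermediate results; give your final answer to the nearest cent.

D_1 = 35676.40000
D_2 = 40278.65560
Terminal value at year 2: TV = D_2×(1+g_2)/(r−g_2) = 42453.70300/0.037 = 1147397.37844
P_0 = D_1/(1+r)^1 + D_2/(1+r)^2 + TV/(1+r)^2
    = 32700.64161 + 33839.61905 + 963971.85072 = 1030512.11138

1030512.11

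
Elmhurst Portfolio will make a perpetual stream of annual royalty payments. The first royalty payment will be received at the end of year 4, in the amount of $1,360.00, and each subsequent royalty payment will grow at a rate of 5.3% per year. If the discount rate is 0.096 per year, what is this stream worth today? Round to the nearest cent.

$24023.64

Value at end of year 3: C₁ / (r − g) = $1,360.00 / (0.096 − 0.053) = $31,627.9070
Discount to today: PV = $31,627.9070 / (1 + 0.096)^3 = $31,627.9070 / 1.316533 = $24,023.64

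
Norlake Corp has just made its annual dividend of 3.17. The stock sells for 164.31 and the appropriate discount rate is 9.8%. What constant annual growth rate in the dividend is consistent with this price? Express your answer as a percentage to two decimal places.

P = D₀(1+g)/(r−g) ⇒ P(r−g) = D₀(1+g) ⇒ g(P+D₀) = P·r − D₀
g = (P·r − D₀)/(P + D₀) = (164.31×0.098 − 3.17) / (164.31 + 3.17) = 0.077217

7.72%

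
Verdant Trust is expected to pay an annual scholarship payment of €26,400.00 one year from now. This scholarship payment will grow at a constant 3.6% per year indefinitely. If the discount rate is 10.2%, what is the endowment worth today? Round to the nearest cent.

Growing perpetuity: P = D₁ / (r − g) = €26,400.0000 / (0.102 − 0.036) = €400,000.00

€400000.00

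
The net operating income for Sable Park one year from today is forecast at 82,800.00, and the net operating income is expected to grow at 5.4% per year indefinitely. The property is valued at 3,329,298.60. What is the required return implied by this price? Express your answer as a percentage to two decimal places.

7.89%

P = D₁/(r − g) ⇒ r = D₁/P + g = 82,800.0000/3,329,298.60 + 0.054 = 0.024870 + 0.054 = 0.078870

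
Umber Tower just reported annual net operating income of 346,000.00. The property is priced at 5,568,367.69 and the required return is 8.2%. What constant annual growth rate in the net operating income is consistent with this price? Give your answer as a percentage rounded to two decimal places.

P = D₀(1+g)/(r−g) ⇒ P(r−g) = D₀(1+g) ⇒ g(P+D₀) = P·r − D₀
g = (P·r − D₀)/(P + D₀) = (5,568,367.69×0.082 − 346,000.00) / (5,568,367.69 + 346,000.00) = 0.018701

1.87%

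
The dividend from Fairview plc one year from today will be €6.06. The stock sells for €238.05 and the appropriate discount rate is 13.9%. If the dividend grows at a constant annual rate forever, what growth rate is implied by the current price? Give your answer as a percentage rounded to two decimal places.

P = D₁/(r−g) ⇒ g = r − D₁/P = 0.139 − €6.06/€238.05 = 0.113543

11.35%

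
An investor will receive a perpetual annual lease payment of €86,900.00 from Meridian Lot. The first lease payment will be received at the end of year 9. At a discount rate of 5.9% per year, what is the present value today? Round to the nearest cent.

€931108.06

Value at end of year 8: C / r = €86,900.00 / 0.059 = €1,472,881.3559
Discount to today: PV = €1,472,881.3559 / (1 + 0.059)^8 = €1,472,881.3559 / 1.581859 = €931,108.06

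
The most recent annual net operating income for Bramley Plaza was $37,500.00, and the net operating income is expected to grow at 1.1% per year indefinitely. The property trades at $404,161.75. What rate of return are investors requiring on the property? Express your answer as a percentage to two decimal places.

10.48%

D₁ = $37,500.00 × 1.011 = $37,912.5000
P = D₁/(r − g) ⇒ r = D₁/P + g = $37,912.5000/$404,161.75 + 0.011 = 0.093805 + 0.011 = 0.104805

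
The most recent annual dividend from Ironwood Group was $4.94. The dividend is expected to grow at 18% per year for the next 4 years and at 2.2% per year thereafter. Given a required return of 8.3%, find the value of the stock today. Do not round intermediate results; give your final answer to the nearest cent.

D_1 = 5.82920
D_2 = 6.87846
D_3 = 8.11658
D_4 = 9.57756
Terminal value at year 4: TV = D_4×(1+g_2)/(r−g_2) = 9.78827/0.061 = 160.46342
P_0 = D_1/(1+r)^1 + D_2/(1+r)^2 + D_3/(1+r)^3 + D_4/(1+r)^4 + TV/(1+r)^4
    = 5.38246 + 5.86454 + 6.38980 + 6.96211 + 116.64395 = 141.24287

$141.24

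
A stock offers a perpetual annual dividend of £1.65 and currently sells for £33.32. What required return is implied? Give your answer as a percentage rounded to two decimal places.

4.95%

P = C/r ⇒ r = C/P = £1.65/£33.32 = 0.049520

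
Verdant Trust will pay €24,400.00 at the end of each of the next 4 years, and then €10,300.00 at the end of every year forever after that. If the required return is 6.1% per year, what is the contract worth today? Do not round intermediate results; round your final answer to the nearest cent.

PV of 4-year annuity: €24,400.00 × [1 − (1+0.061)^−4] / 0.061 = 84355.33325
Perpetuity value at year 4: €10,300.00 / 0.061 = 168852.45902
PV of perpetuity: 168852.45902 / (1+0.061)^4 = 133243.44539
Total PV = 84355.33325 + 133243.44539 = 217598.77864

€217598.78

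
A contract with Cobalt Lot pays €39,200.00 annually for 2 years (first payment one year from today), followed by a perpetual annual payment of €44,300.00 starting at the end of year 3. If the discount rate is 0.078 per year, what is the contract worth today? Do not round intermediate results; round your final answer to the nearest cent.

PV of 2-year annuity: €39,200.00 × [1 − (1+0.078)^−2] / 0.078 = 70096.13763
Perpetuity value at year 2: €44,300.00 / 0.078 = 567948.71795
PV of perpetuity: 567948.71795 / (1+0.078)^2 = 488732.92976
Total PV = 70096.13763 + 488732.92976 = 558829.06739

€558829.07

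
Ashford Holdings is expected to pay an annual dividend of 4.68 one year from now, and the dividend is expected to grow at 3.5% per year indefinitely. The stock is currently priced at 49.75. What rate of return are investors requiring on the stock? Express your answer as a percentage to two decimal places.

12.91%

P = D₁/(r − g) ⇒ r = D₁/P + g = 4.6800/49.75 + 0.035 = 0.094070 + 0.035 = 0.129070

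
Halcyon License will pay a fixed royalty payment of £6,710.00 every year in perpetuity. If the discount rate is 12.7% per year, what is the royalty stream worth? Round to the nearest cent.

Level perpetuity: PV = C / r = £6,710.00 / 0.127 = £52,834.65

£52834.65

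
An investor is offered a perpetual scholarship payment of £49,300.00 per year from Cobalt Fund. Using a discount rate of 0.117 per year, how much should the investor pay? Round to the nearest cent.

£421367.52

Level perpetuity: PV = C / r = £49,300.00 / 0.117 = £421,367.52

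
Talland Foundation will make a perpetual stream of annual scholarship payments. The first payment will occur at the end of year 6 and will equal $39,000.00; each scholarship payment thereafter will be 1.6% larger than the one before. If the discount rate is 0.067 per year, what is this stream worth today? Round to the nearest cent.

$552932.78

Value at end of year 5: C₁ / (r − g) = $39,000.00 / (0.067 − 0.016) = $764,705.8824
Discount to today: PV = $764,705.8824 / (1 + 0.067)^5 = $764,705.8824 / 1.383000 = $552,932.78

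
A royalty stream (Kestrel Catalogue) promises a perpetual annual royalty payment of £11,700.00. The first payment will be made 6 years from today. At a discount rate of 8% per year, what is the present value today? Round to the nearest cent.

£99535.29

Value at end of year 5: C / r = £11,700.00 / 0.08 = £146,250.0000
Discount to today: PV = £146,250.0000 / (1 + 0.08)^5 = £146,250.0000 / 1.469328 = £99,535.29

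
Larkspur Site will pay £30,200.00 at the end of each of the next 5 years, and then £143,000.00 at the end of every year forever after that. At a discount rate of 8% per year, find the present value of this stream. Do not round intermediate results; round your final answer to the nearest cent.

PV of 5-year annuity: £30,200.00 × [1 − (1+0.08)^−5] / 0.08 = 120579.84312
Perpetuity value at year 5: £143,000.00 / 0.08 = 1787500.00000
PV of perpetuity: 1787500.00000 / (1+0.08)^5 = 1216542.46470
Total PV = 120579.84312 + 1216542.46470 = 1337122.30782

£1337122.31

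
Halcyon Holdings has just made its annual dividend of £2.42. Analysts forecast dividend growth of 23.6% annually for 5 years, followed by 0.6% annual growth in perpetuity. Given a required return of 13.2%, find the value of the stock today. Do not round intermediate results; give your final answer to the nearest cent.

D_1 = 2.99112
D_2 = 3.69702
D_3 = 4.56952
D_4 = 5.64793
D_5 = 6.98084
Terminal value at year 5: TV = D_5×(1+g_2)/(r−g_2) = 7.02273/0.126 = 55.73592
P_0 = D_1/(1+r)^1 + D_2/(1+r)^2 + D_3/(1+r)^3 + D_4/(1+r)^4 + D_5/(1+r)^5 + TV/(1+r)^5
    = 2.64233 + 2.88509 + 3.15015 + 3.43957 + 3.75557 + 29.98493 = 45.85764

£45.86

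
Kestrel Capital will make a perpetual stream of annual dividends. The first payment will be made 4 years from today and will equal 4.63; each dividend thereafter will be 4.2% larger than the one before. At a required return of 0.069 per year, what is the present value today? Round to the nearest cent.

Value at end of year 3: C₁ / (r − g) = 4.63 / (0.069 − 0.042) = 171.4815
Discount to today: PV = 171.4815 / (1 + 0.069)^3 = 171.4815 / 1.221612 = 140.37

140.37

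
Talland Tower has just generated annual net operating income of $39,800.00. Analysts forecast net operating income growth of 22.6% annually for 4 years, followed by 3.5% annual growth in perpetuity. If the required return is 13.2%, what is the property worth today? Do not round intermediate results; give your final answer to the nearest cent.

D_1 = 48794.80000
D_2 = 59822.42480
D_3 = 73342.29280
D_4 = 89917.65098
Terminal value at year 4: TV = D_4×(1+g_2)/(r−g_2) = 93064.76876/0.097 = 959430.60580
P_0 = D_1/(1+r)^1 + D_2/(1+r)^2 + D_3/(1+r)^3 + D_4/(1+r)^4 + TV/(1+r)^4
    = 43104.94700 + 46684.33305 + 50560.94728 + 54759.47117 + 584289.20274 = 779398.90125

$779398.90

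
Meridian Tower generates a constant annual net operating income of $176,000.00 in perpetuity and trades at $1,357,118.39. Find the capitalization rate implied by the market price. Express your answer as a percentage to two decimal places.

12.97%

P = C/r ⇒ r = C/P = $176,000.00/$1,357,118.39 = 0.129687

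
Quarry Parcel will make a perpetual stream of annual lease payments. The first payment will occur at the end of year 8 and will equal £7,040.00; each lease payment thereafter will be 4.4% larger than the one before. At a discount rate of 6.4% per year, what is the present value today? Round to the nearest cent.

£228008.62

Value at end of year 7: C₁ / (r − g) = £7,040.00 / (0.064 − 0.044) = £352,000.0000
Discount to today: PV = £352,000.0000 / (1 + 0.064)^7 = £352,000.0000 / 1.543801 = £228,008.62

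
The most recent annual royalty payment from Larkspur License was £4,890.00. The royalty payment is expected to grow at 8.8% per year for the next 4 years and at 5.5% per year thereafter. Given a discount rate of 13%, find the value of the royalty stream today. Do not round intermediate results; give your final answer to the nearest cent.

£76924.35

D_1 = 5320.32000
D_2 = 5788.50816
D_3 = 6297.89688
D_4 = 6852.11180
Terminal value at year 4: TV = D_4×(1+g_2)/(r−g_2) = 7228.97795/0.075 = 96386.37270
P_0 = D_1/(1+r)^1 + D_2/(1+r)^2 + D_3/(1+r)^3 + D_4/(1+r)^4 + TV/(1+r)^4
    = 4708.24779 + 4533.25097 + 4364.75845 + 4202.52849 + 59115.56747 = 76924.35317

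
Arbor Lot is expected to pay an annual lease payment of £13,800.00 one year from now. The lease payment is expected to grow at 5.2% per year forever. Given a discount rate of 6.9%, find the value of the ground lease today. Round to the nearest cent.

Growing perpetuity: P = D₁ / (r − g) = £13,800.0000 / (0.069 − 0.052) = £811,764.71

£811764.71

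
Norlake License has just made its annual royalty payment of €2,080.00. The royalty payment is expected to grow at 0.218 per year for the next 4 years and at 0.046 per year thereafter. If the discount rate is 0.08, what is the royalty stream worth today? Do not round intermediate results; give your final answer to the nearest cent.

€114856.29

D_1 = 2533.44000
D_2 = 3085.72992
D_3 = 3758.41904
D_4 = 4577.75439
Terminal value at year 4: TV = D_4×(1+g_2)/(r−g_2) = 4788.33110/0.034 = 140833.26753
P_0 = D_1/(1+r)^1 + D_2/(1+r)^2 + D_3/(1+r)^3 + D_4/(1+r)^4 + TV/(1+r)^4
    = 2345.77778 + 2645.51605 + 2983.55421 + 3364.78614 + 103516.65590 = 114856.29008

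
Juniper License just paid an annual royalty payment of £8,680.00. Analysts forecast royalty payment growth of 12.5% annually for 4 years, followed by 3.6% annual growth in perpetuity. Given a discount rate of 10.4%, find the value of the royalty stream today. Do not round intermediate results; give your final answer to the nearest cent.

D_1 = 9765.00000
D_2 = 10985.62500
D_3 = 12358.82812
D_4 = 13903.68164
Terminal value at year 4: TV = D_4×(1+g_2)/(r−g_2) = 14404.21418/0.068 = 211826.67911
P_0 = D_1/(1+r)^1 + D_2/(1+r)^2 + D_3/(1+r)^3 + D_4/(1+r)^4 + TV/(1+r)^4
    = 8845.10870 + 9013.35805 + 9184.80779 + 9359.51881 + 142595.02186 = 178997.81520

£178997.82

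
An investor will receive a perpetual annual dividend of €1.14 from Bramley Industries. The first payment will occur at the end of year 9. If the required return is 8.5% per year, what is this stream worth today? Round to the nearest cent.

€6.98

Value at end of year 8: C / r = €1.14 / 0.085 = €13.4118
Discount to today: PV = €13.4118 / (1 + 0.085)^8 = €13.4118 / 1.920604 = €6.98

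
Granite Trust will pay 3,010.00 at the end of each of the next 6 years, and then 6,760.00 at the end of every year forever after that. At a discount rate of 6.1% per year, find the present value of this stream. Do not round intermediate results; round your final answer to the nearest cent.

PV of 6-year annuity: 3,010.00 × [1 − (1+0.061)^−6] / 0.061 = 14754.75648
Perpetuity value at year 6: 6,760.00 / 0.061 = 110819.67213
PV of perpetuity: 110819.67213 / (1+0.061)^6 = 77682.74395
Total PV = 14754.75648 + 77682.74395 = 92437.50043

92437.50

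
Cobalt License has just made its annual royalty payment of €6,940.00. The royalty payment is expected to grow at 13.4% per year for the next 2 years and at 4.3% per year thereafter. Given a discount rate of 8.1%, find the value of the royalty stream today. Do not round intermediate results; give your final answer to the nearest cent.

D_1 = 7869.96000
D_2 = 8924.53464
Terminal value at year 2: TV = D_2×(1+g_2)/(r−g_2) = 9308.28963/0.038 = 244954.99025
P_0 = D_1/(1+r)^1 + D_2/(1+r)^2 + TV/(1+r)^2
    = 7280.25902 + 7637.20049 + 209621.05551 = 224538.51502

€224538.52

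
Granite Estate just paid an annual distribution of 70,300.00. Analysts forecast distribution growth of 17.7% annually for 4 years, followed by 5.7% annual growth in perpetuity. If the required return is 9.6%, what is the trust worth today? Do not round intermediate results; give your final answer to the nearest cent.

2871271.66

D_1 = 82743.10000
D_2 = 97388.62870
D_3 = 114626.41598
D_4 = 134915.29161
Terminal value at year 4: TV = D_4×(1+g_2)/(r−g_2) = 142605.46323/0.039 = 3656550.33923
P_0 = D_1/(1+r)^1 + D_2/(1+r)^2 + D_3/(1+r)^3 + D_4/(1+r)^4 + TV/(1+r)^4
    = 75495.52920 + 81075.03455 + 87066.89385 + 93501.58218 + 2534132.62463 = 2871271.66441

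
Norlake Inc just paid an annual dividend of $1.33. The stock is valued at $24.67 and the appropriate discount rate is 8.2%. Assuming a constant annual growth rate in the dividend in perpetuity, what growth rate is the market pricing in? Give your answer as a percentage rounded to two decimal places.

P = D₀(1+g)/(r−g) ⇒ P(r−g) = D₀(1+g) ⇒ g(P+D₀) = P·r − D₀
g = (P·r − D₀)/(P + D₀) = ($24.67×0.082 − $1.33) / ($24.67 + $1.33) = 0.026652

2.67%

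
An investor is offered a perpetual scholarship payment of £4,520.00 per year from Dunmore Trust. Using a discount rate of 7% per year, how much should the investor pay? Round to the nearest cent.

£64571.43

Level perpetuity: PV = C / r = £4,520.00 / 0.07 = £64,571.43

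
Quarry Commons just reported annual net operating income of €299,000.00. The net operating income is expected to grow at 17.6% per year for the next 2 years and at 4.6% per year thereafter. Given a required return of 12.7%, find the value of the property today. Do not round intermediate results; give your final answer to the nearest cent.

€4841777.78

D_1 = 351624.00000
D_2 = 413509.82400
Terminal value at year 2: TV = D_2×(1+g_2)/(r−g_2) = 432531.27590/0.081 = 5339892.29511
P_0 = D_1/(1+r)^1 + D_2/(1+r)^2 + TV/(1+r)^2
    = 312000.00000 + 325565.21739 + 4204212.56039 = 4841777.77778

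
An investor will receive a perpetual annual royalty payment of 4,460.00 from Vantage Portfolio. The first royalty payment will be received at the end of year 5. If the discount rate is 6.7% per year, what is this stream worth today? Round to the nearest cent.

Value at end of year 4: C / r = 4,460.00 / 0.067 = 66,567.1642
Discount to today: PV = 66,567.1642 / (1 + 0.067)^4 = 66,567.1642 / 1.296157 = 51,357.32

51357.32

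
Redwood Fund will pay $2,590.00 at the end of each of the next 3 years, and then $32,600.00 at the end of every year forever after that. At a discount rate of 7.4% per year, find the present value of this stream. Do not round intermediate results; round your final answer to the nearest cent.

$362356.85

PV of 3-year annuity: $2,590.00 × [1 − (1+0.074)^−3] / 0.074 = 6747.60951
Perpetuity value at year 3: $32,600.00 / 0.074 = 440540.54054
PV of perpetuity: 440540.54054 / (1+0.074)^3 = 355609.23941
Total PV = 6747.60951 + 355609.23941 = 362356.84892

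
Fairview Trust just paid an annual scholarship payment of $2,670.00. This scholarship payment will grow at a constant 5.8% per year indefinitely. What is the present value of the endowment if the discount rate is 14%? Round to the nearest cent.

D₁ = D₀ × (1 + g) = $2,670.00 × 1.058 = $2,824.8600
Growing perpetuity: P = D₁ / (r − g) = $2,824.8600 / (0.14 − 0.058) = $34,449.51

$34449.51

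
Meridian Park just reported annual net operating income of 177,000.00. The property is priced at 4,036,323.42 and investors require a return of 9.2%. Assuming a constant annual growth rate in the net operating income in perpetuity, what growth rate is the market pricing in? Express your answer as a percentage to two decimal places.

P = D₀(1+g)/(r−g) ⇒ P(r−g) = D₀(1+g) ⇒ g(P+D₀) = P·r − D₀
g = (P·r − D₀)/(P + D₀) = (4,036,323.42×0.092 − 177,000.00) / (4,036,323.42 + 177,000.00) = 0.046126

4.61%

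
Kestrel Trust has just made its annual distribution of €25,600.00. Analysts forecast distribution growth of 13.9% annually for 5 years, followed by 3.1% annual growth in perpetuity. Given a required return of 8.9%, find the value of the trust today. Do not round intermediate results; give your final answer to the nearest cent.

D_1 = 29158.40000
D_2 = 33211.41760
D_3 = 37827.80465
D_4 = 43085.86949
D_5 = 49074.80535
Terminal value at year 5: TV = D_5×(1+g_2)/(r−g_2) = 50596.12432/0.058 = 872346.97099
P_0 = D_1/(1+r)^1 + D_2/(1+r)^2 + D_3/(1+r)^3 + D_4/(1+r)^4 + D_5/(1+r)^5 + TV/(1+r)^5
    = 26775.39027 + 28004.74703 + 29290.54809 + 30635.38500 + 32041.96834 + 569573.60958 = 716321.64830

€716321.65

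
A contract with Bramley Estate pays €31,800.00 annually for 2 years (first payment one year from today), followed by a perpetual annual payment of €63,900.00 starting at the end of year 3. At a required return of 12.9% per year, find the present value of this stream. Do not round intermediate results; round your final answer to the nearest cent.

PV of 2-year annuity: €31,800.00 × [1 − (1+0.129)^−2] / 0.129 = 53114.72014
Perpetuity value at year 2: €63,900.00 / 0.129 = 495348.83721
PV of perpetuity: 495348.83721 / (1+0.129)^2 = 388618.31465
Total PV = 53114.72014 + 388618.31465 = 441733.03480

€441733.03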